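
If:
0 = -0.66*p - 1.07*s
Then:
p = -1.62121212121212*s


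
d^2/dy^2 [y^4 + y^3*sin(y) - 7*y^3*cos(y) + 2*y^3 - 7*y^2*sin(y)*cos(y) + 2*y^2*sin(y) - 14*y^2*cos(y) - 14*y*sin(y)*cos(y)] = -y^3*sin(y) + 7*y^3*cos(y) + 40*y^2*sin(y) + 14*y^2*sin(2*y) + 20*y^2*cos(y) + 12*y^2 + 62*y*sin(y) - 34*y*cos(y) - 28*sqrt(2)*y*cos(2*y + pi/4) + 12*y + 4*sin(y) - 7*sin(2*y) - 28*cos(y) - 28*cos(2*y)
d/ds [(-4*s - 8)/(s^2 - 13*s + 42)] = 4*(s^2 + 4*s - 68)/(s^4 - 26*s^3 + 253*s^2 - 1092*s + 1764)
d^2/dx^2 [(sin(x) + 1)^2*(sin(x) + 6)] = -9*sin(x)^3 - 32*sin(x)^2 - 7*sin(x) + 16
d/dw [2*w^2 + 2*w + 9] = 4*w + 2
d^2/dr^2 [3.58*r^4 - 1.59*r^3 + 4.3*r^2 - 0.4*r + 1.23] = 42.96*r^2 - 9.54*r + 8.6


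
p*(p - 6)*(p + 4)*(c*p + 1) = c*p^4 - 2*c*p^3 - 24*c*p^2 + p^3 - 2*p^2 - 24*p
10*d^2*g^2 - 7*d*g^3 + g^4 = g^2*(-5*d + g)*(-2*d + g)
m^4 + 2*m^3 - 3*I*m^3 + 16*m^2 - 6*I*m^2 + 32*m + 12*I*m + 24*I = (m + 2)*(m - 6*I)*(m + I)*(m + 2*I)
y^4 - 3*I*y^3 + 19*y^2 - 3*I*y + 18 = (y - 6*I)*(y - I)*(y + I)*(y + 3*I)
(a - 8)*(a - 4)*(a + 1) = a^3 - 11*a^2 + 20*a + 32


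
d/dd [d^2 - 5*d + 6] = 2*d - 5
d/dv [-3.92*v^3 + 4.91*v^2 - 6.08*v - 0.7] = -11.76*v^2 + 9.82*v - 6.08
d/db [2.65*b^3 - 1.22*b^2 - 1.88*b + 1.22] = 7.95*b^2 - 2.44*b - 1.88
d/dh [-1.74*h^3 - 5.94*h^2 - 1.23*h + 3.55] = -5.22*h^2 - 11.88*h - 1.23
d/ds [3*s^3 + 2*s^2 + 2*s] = 9*s^2 + 4*s + 2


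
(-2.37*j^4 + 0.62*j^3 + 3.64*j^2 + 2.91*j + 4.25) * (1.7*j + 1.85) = -4.029*j^5 - 3.3305*j^4 + 7.335*j^3 + 11.681*j^2 + 12.6085*j + 7.8625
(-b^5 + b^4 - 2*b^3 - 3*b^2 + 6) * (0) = 0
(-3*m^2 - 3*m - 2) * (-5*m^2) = 15*m^4 + 15*m^3 + 10*m^2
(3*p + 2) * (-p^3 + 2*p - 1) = -3*p^4 - 2*p^3 + 6*p^2 + p - 2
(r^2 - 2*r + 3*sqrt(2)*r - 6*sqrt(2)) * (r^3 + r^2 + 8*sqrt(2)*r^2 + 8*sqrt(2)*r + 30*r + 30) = r^5 - r^4 + 11*sqrt(2)*r^4 - 11*sqrt(2)*r^3 + 76*r^3 - 78*r^2 + 68*sqrt(2)*r^2 - 156*r - 90*sqrt(2)*r - 180*sqrt(2)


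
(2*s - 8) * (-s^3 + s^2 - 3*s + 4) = -2*s^4 + 10*s^3 - 14*s^2 + 32*s - 32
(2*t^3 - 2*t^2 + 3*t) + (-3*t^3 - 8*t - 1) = -t^3 - 2*t^2 - 5*t - 1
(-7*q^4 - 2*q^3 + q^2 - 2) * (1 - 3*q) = 21*q^5 - q^4 - 5*q^3 + q^2 + 6*q - 2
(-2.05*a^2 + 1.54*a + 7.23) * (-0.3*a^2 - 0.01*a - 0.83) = 0.615*a^4 - 0.4415*a^3 - 0.4829*a^2 - 1.3505*a - 6.0009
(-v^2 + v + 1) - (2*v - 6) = -v^2 - v + 7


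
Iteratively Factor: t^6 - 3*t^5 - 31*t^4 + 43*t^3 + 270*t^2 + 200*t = (t + 1)*(t^5 - 4*t^4 - 27*t^3 + 70*t^2 + 200*t) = (t + 1)*(t + 4)*(t^4 - 8*t^3 + 5*t^2 + 50*t) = (t - 5)*(t + 1)*(t + 4)*(t^3 - 3*t^2 - 10*t) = (t - 5)^2*(t + 1)*(t + 4)*(t^2 + 2*t) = t*(t - 5)^2*(t + 1)*(t + 4)*(t + 2)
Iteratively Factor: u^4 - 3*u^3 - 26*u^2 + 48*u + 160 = (u + 4)*(u^3 - 7*u^2 + 2*u + 40) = (u - 4)*(u + 4)*(u^2 - 3*u - 10) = (u - 4)*(u + 2)*(u + 4)*(u - 5)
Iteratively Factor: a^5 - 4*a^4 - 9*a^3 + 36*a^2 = (a + 3)*(a^4 - 7*a^3 + 12*a^2) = a*(a + 3)*(a^3 - 7*a^2 + 12*a) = a*(a - 3)*(a + 3)*(a^2 - 4*a) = a*(a - 4)*(a - 3)*(a + 3)*(a)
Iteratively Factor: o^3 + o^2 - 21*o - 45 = (o + 3)*(o^2 - 2*o - 15) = (o + 3)^2*(o - 5)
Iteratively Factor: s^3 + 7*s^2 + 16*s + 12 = (s + 2)*(s^2 + 5*s + 6) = (s + 2)^2*(s + 3)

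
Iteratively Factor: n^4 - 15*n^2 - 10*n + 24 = (n - 1)*(n^3 + n^2 - 14*n - 24) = (n - 4)*(n - 1)*(n^2 + 5*n + 6) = (n - 4)*(n - 1)*(n + 3)*(n + 2)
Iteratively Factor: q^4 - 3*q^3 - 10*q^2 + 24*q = (q - 4)*(q^3 + q^2 - 6*q) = q*(q - 4)*(q^2 + q - 6) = q*(q - 4)*(q - 2)*(q + 3)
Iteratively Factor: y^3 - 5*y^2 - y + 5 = (y - 1)*(y^2 - 4*y - 5) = (y - 1)*(y + 1)*(y - 5)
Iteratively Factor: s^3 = (s)*(s^2) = s^2*(s)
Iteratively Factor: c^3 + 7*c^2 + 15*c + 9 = (c + 3)*(c^2 + 4*c + 3) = (c + 1)*(c + 3)*(c + 3)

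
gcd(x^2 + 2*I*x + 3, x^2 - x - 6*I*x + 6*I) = 1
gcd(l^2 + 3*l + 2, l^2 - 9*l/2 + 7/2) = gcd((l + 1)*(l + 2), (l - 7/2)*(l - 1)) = 1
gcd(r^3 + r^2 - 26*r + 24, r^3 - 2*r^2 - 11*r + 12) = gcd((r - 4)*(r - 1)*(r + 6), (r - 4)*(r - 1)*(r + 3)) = r^2 - 5*r + 4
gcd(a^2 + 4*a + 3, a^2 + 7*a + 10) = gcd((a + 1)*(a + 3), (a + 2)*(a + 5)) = 1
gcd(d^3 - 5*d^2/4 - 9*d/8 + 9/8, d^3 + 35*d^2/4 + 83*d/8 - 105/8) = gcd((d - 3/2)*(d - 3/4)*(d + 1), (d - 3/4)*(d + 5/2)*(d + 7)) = d - 3/4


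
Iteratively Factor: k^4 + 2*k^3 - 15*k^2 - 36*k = (k + 3)*(k^3 - k^2 - 12*k) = (k - 4)*(k + 3)*(k^2 + 3*k) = k*(k - 4)*(k + 3)*(k + 3)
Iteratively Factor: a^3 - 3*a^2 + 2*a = (a)*(a^2 - 3*a + 2) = a*(a - 2)*(a - 1)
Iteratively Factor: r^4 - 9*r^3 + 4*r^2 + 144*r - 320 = (r - 5)*(r^3 - 4*r^2 - 16*r + 64) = (r - 5)*(r - 4)*(r^2 - 16) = (r - 5)*(r - 4)*(r + 4)*(r - 4)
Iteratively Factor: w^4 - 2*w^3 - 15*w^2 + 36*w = (w - 3)*(w^3 + w^2 - 12*w) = (w - 3)^2*(w^2 + 4*w) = w*(w - 3)^2*(w + 4)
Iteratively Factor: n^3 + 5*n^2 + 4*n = (n)*(n^2 + 5*n + 4) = n*(n + 1)*(n + 4)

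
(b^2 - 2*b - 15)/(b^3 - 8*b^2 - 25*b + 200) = (b + 3)/(b^2 - 3*b - 40)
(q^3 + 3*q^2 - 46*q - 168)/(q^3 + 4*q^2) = (q^2 - q - 42)/q^2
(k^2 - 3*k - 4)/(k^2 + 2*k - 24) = (k + 1)/(k + 6)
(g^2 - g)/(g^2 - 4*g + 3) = g/(g - 3)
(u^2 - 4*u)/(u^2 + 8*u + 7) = u*(u - 4)/(u^2 + 8*u + 7)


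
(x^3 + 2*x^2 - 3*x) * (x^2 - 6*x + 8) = x^5 - 4*x^4 - 7*x^3 + 34*x^2 - 24*x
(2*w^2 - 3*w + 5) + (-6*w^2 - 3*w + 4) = -4*w^2 - 6*w + 9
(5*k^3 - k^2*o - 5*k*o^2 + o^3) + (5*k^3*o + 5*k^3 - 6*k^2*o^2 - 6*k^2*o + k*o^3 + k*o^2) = 5*k^3*o + 10*k^3 - 6*k^2*o^2 - 7*k^2*o + k*o^3 - 4*k*o^2 + o^3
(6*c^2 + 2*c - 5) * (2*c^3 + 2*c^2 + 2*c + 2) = 12*c^5 + 16*c^4 + 6*c^3 + 6*c^2 - 6*c - 10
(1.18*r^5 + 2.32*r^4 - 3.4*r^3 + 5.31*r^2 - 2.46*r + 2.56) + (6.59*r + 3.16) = 1.18*r^5 + 2.32*r^4 - 3.4*r^3 + 5.31*r^2 + 4.13*r + 5.72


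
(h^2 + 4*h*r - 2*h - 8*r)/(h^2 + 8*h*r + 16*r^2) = (h - 2)/(h + 4*r)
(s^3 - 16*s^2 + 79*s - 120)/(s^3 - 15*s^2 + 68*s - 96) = (s - 5)/(s - 4)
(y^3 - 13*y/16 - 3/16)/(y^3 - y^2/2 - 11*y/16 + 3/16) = (4*y + 1)/(4*y - 1)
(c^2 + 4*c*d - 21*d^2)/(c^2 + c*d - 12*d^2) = (c + 7*d)/(c + 4*d)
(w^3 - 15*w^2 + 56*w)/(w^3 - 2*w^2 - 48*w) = (w - 7)/(w + 6)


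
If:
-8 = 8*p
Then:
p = -1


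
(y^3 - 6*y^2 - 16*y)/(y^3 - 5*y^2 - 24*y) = (y + 2)/(y + 3)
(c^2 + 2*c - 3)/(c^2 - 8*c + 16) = (c^2 + 2*c - 3)/(c^2 - 8*c + 16)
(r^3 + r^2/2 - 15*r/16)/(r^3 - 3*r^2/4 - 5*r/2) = (r - 3/4)/(r - 2)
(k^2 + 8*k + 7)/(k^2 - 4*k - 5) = (k + 7)/(k - 5)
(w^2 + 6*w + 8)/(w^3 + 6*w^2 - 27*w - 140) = (w + 2)/(w^2 + 2*w - 35)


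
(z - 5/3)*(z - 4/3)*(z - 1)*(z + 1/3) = z^4 - 11*z^3/3 + 35*z^2/9 - 13*z/27 - 20/27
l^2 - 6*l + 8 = (l - 4)*(l - 2)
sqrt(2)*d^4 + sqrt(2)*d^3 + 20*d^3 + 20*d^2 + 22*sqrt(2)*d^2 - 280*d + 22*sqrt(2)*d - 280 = (d - 2*sqrt(2))*(d + 5*sqrt(2))*(d + 7*sqrt(2))*(sqrt(2)*d + sqrt(2))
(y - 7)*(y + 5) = y^2 - 2*y - 35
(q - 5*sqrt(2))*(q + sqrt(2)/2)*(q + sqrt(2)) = q^3 - 7*sqrt(2)*q^2/2 - 14*q - 5*sqrt(2)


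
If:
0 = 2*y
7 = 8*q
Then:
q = 7/8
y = 0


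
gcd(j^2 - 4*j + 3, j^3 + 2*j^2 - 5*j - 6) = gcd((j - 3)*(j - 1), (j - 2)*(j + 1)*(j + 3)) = 1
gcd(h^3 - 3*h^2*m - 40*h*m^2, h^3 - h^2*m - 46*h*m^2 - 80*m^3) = h^2 - 3*h*m - 40*m^2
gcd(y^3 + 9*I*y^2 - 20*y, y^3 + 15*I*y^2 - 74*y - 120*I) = y^2 + 9*I*y - 20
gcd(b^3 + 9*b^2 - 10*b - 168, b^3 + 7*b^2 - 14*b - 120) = b^2 + 2*b - 24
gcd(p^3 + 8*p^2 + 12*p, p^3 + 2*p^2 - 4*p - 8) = p + 2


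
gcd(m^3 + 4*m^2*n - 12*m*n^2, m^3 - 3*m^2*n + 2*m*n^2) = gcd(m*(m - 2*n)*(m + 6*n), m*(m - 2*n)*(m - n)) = m^2 - 2*m*n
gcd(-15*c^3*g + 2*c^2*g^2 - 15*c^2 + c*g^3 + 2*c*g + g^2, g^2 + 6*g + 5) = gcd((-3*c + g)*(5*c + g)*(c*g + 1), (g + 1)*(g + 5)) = 1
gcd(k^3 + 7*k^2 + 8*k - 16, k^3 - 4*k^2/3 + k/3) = k - 1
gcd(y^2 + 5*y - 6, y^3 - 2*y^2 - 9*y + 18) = 1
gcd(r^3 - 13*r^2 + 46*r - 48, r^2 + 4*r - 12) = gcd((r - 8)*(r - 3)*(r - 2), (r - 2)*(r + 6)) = r - 2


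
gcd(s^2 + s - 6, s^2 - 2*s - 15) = s + 3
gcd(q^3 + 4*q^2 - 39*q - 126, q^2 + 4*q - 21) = q + 7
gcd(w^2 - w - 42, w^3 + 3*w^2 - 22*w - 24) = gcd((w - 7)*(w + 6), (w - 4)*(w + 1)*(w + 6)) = w + 6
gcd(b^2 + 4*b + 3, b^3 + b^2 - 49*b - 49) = b + 1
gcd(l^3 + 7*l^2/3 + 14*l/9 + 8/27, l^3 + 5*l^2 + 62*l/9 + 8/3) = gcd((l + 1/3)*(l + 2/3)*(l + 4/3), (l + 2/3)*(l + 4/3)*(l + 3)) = l^2 + 2*l + 8/9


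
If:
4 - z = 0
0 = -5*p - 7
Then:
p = -7/5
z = 4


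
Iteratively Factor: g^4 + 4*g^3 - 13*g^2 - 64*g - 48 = (g + 4)*(g^3 - 13*g - 12) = (g + 1)*(g + 4)*(g^2 - g - 12) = (g - 4)*(g + 1)*(g + 4)*(g + 3)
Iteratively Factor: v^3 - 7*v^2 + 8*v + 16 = (v + 1)*(v^2 - 8*v + 16) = (v - 4)*(v + 1)*(v - 4)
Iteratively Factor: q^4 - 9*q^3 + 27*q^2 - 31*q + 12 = (q - 4)*(q^3 - 5*q^2 + 7*q - 3) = (q - 4)*(q - 1)*(q^2 - 4*q + 3) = (q - 4)*(q - 1)^2*(q - 3)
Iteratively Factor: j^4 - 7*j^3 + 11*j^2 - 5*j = (j)*(j^3 - 7*j^2 + 11*j - 5) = j*(j - 1)*(j^2 - 6*j + 5) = j*(j - 5)*(j - 1)*(j - 1)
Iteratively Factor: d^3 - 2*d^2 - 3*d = (d)*(d^2 - 2*d - 3) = d*(d + 1)*(d - 3)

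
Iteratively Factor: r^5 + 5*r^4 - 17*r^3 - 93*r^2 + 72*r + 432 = (r - 3)*(r^4 + 8*r^3 + 7*r^2 - 72*r - 144) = (r - 3)*(r + 3)*(r^3 + 5*r^2 - 8*r - 48) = (r - 3)^2*(r + 3)*(r^2 + 8*r + 16) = (r - 3)^2*(r + 3)*(r + 4)*(r + 4)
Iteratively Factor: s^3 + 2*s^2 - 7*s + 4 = (s + 4)*(s^2 - 2*s + 1) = (s - 1)*(s + 4)*(s - 1)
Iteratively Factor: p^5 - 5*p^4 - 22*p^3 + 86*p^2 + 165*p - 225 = (p - 1)*(p^4 - 4*p^3 - 26*p^2 + 60*p + 225) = (p - 5)*(p - 1)*(p^3 + p^2 - 21*p - 45) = (p - 5)^2*(p - 1)*(p^2 + 6*p + 9) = (p - 5)^2*(p - 1)*(p + 3)*(p + 3)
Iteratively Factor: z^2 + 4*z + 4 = (z + 2)*(z + 2)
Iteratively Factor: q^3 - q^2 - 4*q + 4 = (q - 2)*(q^2 + q - 2) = (q - 2)*(q + 2)*(q - 1)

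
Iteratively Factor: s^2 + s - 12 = (s + 4)*(s - 3)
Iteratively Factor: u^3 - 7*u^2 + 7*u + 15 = (u - 5)*(u^2 - 2*u - 3) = (u - 5)*(u + 1)*(u - 3)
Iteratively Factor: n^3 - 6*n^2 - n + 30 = (n - 3)*(n^2 - 3*n - 10) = (n - 3)*(n + 2)*(n - 5)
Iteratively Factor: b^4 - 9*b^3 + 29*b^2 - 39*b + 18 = (b - 3)*(b^3 - 6*b^2 + 11*b - 6) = (b - 3)*(b - 2)*(b^2 - 4*b + 3) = (b - 3)*(b - 2)*(b - 1)*(b - 3)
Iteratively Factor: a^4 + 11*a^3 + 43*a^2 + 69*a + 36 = (a + 3)*(a^3 + 8*a^2 + 19*a + 12) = (a + 1)*(a + 3)*(a^2 + 7*a + 12) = (a + 1)*(a + 3)^2*(a + 4)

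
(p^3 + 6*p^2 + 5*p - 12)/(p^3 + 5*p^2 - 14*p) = (p^3 + 6*p^2 + 5*p - 12)/(p*(p^2 + 5*p - 14))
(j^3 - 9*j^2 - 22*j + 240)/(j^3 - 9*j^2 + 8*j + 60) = (j^2 - 3*j - 40)/(j^2 - 3*j - 10)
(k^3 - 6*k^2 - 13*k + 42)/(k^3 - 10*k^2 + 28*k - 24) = (k^2 - 4*k - 21)/(k^2 - 8*k + 12)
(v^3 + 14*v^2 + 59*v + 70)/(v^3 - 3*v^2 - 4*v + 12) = (v^2 + 12*v + 35)/(v^2 - 5*v + 6)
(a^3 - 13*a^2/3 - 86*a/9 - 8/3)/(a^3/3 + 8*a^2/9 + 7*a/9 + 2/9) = (9*a^3 - 39*a^2 - 86*a - 24)/(3*a^3 + 8*a^2 + 7*a + 2)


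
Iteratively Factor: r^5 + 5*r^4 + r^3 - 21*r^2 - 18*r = (r)*(r^4 + 5*r^3 + r^2 - 21*r - 18) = r*(r - 2)*(r^3 + 7*r^2 + 15*r + 9) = r*(r - 2)*(r + 3)*(r^2 + 4*r + 3) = r*(r - 2)*(r + 3)^2*(r + 1)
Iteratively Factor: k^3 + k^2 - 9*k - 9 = (k + 1)*(k^2 - 9) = (k + 1)*(k + 3)*(k - 3)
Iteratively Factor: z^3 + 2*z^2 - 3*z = (z + 3)*(z^2 - z) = z*(z + 3)*(z - 1)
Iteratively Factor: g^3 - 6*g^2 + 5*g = (g)*(g^2 - 6*g + 5) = g*(g - 1)*(g - 5)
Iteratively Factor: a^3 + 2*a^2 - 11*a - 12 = (a + 4)*(a^2 - 2*a - 3) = (a - 3)*(a + 4)*(a + 1)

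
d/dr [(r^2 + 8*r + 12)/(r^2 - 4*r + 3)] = 6*(-2*r^2 - 3*r + 12)/(r^4 - 8*r^3 + 22*r^2 - 24*r + 9)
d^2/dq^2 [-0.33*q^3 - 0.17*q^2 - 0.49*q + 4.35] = -1.98*q - 0.34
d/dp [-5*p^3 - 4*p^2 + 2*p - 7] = -15*p^2 - 8*p + 2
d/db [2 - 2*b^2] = -4*b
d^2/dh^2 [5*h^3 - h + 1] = 30*h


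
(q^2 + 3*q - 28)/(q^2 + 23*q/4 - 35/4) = 4*(q - 4)/(4*q - 5)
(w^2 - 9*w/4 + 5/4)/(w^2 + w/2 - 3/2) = (4*w - 5)/(2*(2*w + 3))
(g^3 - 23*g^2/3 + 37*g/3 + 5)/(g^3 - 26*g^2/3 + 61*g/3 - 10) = (3*g + 1)/(3*g - 2)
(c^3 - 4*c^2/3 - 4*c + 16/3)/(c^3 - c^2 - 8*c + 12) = (c^2 + 2*c/3 - 8/3)/(c^2 + c - 6)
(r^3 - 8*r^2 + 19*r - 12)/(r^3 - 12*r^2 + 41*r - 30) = (r^2 - 7*r + 12)/(r^2 - 11*r + 30)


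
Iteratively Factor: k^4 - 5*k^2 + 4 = (k - 2)*(k^3 + 2*k^2 - k - 2) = (k - 2)*(k + 2)*(k^2 - 1) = (k - 2)*(k - 1)*(k + 2)*(k + 1)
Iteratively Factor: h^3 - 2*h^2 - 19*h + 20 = (h + 4)*(h^2 - 6*h + 5) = (h - 5)*(h + 4)*(h - 1)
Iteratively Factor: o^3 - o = (o - 1)*(o^2 + o) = (o - 1)*(o + 1)*(o)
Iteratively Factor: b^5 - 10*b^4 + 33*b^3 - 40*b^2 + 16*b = (b - 1)*(b^4 - 9*b^3 + 24*b^2 - 16*b) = (b - 4)*(b - 1)*(b^3 - 5*b^2 + 4*b) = (b - 4)*(b - 1)^2*(b^2 - 4*b) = b*(b - 4)*(b - 1)^2*(b - 4)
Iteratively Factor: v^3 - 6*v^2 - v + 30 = (v + 2)*(v^2 - 8*v + 15) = (v - 5)*(v + 2)*(v - 3)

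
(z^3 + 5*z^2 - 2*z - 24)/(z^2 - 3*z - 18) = (z^2 + 2*z - 8)/(z - 6)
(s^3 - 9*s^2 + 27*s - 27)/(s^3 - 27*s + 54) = (s - 3)/(s + 6)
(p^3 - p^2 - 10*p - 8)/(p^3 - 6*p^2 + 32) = (p + 1)/(p - 4)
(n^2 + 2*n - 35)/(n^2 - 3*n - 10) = (n + 7)/(n + 2)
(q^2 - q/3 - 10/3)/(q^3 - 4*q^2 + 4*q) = (q + 5/3)/(q*(q - 2))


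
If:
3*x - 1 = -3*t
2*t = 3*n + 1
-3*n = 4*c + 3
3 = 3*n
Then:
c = -3/2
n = 1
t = 2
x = -5/3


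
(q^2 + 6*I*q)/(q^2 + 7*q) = (q + 6*I)/(q + 7)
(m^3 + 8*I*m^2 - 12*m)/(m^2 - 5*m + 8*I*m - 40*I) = m*(m^2 + 8*I*m - 12)/(m^2 + m*(-5 + 8*I) - 40*I)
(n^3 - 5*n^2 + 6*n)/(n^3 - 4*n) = (n - 3)/(n + 2)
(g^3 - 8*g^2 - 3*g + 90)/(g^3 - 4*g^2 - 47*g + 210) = (g + 3)/(g + 7)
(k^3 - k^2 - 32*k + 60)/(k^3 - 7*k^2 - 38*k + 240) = (k - 2)/(k - 8)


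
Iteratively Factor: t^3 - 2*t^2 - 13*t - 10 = (t + 2)*(t^2 - 4*t - 5) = (t - 5)*(t + 2)*(t + 1)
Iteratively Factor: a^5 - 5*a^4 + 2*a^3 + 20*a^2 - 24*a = (a - 3)*(a^4 - 2*a^3 - 4*a^2 + 8*a) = (a - 3)*(a - 2)*(a^3 - 4*a) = (a - 3)*(a - 2)*(a + 2)*(a^2 - 2*a) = (a - 3)*(a - 2)^2*(a + 2)*(a)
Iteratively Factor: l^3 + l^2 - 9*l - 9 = (l + 3)*(l^2 - 2*l - 3) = (l + 1)*(l + 3)*(l - 3)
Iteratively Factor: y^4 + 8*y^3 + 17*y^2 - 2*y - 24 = (y + 4)*(y^3 + 4*y^2 + y - 6) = (y - 1)*(y + 4)*(y^2 + 5*y + 6) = (y - 1)*(y + 3)*(y + 4)*(y + 2)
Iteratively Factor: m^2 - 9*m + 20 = (m - 5)*(m - 4)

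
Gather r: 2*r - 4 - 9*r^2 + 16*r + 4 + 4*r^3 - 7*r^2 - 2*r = 4*r^3 - 16*r^2 + 16*r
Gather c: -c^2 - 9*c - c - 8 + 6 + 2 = -c^2 - 10*c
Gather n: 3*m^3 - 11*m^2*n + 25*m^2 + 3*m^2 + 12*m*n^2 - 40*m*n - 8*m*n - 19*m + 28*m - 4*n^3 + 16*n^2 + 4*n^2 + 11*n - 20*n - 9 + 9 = 3*m^3 + 28*m^2 + 9*m - 4*n^3 + n^2*(12*m + 20) + n*(-11*m^2 - 48*m - 9)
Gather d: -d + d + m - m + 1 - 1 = 0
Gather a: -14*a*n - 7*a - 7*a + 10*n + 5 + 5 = a*(-14*n - 14) + 10*n + 10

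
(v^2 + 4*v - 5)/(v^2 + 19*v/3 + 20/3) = 3*(v - 1)/(3*v + 4)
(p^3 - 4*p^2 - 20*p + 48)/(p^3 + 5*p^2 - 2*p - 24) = (p - 6)/(p + 3)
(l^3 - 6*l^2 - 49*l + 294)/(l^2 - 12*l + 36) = (l^2 - 49)/(l - 6)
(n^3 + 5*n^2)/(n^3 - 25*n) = n/(n - 5)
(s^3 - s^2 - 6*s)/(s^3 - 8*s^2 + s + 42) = s/(s - 7)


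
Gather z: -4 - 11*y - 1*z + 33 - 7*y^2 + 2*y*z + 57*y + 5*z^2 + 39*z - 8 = -7*y^2 + 46*y + 5*z^2 + z*(2*y + 38) + 21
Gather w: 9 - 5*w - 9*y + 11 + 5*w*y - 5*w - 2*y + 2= w*(5*y - 10) - 11*y + 22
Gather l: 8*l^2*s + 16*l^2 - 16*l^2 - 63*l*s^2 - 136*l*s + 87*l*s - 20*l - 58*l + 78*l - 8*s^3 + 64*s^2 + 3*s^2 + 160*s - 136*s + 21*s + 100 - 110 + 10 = 8*l^2*s + l*(-63*s^2 - 49*s) - 8*s^3 + 67*s^2 + 45*s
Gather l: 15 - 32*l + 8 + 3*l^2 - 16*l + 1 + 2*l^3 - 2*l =2*l^3 + 3*l^2 - 50*l + 24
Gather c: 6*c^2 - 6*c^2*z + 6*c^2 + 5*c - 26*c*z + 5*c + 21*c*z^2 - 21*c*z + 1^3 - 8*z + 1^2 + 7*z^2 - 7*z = c^2*(12 - 6*z) + c*(21*z^2 - 47*z + 10) + 7*z^2 - 15*z + 2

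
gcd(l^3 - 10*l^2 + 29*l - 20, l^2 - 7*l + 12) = l - 4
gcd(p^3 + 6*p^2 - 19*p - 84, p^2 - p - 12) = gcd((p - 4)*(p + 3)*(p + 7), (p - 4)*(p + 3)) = p^2 - p - 12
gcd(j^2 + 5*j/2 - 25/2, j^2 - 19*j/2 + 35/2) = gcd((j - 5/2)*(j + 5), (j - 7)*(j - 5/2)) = j - 5/2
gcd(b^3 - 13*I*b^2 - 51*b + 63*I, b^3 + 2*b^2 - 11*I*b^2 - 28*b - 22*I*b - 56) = b - 7*I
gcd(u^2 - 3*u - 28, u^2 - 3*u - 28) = u^2 - 3*u - 28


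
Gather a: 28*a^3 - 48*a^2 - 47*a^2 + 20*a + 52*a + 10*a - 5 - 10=28*a^3 - 95*a^2 + 82*a - 15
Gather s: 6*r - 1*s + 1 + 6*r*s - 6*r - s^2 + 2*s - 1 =-s^2 + s*(6*r + 1)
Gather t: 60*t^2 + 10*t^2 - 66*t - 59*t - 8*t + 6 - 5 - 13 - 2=70*t^2 - 133*t - 14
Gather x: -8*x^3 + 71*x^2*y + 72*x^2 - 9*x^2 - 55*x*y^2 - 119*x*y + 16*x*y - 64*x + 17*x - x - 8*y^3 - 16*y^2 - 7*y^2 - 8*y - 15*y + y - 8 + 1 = -8*x^3 + x^2*(71*y + 63) + x*(-55*y^2 - 103*y - 48) - 8*y^3 - 23*y^2 - 22*y - 7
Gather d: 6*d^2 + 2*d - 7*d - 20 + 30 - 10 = 6*d^2 - 5*d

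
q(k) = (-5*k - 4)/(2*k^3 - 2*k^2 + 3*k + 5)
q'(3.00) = 0.24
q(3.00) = -0.38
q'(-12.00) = 0.00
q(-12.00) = -0.01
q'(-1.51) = -0.21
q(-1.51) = -0.32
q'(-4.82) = -0.02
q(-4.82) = -0.07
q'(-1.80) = -0.16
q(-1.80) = -0.27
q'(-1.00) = -0.75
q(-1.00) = -0.50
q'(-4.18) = -0.03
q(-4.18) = -0.09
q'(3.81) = 0.13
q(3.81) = -0.24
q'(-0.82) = -174.72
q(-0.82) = 1.08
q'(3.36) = 0.18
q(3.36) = -0.30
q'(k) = (-5*k - 4)*(-6*k^2 + 4*k - 3)/(2*k^3 - 2*k^2 + 3*k + 5)^2 - 5/(2*k^3 - 2*k^2 + 3*k + 5)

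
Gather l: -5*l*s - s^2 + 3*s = -5*l*s - s^2 + 3*s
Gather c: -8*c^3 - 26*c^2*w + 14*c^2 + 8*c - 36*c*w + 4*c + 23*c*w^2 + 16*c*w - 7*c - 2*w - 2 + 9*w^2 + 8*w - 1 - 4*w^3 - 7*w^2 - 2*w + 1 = -8*c^3 + c^2*(14 - 26*w) + c*(23*w^2 - 20*w + 5) - 4*w^3 + 2*w^2 + 4*w - 2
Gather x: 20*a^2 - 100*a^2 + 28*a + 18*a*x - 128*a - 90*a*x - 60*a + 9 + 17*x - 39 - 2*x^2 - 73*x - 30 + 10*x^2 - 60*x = -80*a^2 - 160*a + 8*x^2 + x*(-72*a - 116) - 60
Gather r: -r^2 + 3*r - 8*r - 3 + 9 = -r^2 - 5*r + 6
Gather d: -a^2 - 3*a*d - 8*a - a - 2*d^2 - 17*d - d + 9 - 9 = -a^2 - 9*a - 2*d^2 + d*(-3*a - 18)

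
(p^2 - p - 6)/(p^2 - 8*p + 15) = (p + 2)/(p - 5)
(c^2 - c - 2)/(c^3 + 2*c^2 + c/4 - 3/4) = 4*(c - 2)/(4*c^2 + 4*c - 3)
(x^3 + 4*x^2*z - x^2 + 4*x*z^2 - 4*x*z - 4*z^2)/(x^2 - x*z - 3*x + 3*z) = (x^3 + 4*x^2*z - x^2 + 4*x*z^2 - 4*x*z - 4*z^2)/(x^2 - x*z - 3*x + 3*z)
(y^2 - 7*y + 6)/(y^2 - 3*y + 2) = (y - 6)/(y - 2)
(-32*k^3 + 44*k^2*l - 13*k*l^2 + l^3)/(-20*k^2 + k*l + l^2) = (8*k^2 - 9*k*l + l^2)/(5*k + l)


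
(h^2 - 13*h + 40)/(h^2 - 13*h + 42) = (h^2 - 13*h + 40)/(h^2 - 13*h + 42)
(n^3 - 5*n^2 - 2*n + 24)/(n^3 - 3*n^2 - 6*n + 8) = (n - 3)/(n - 1)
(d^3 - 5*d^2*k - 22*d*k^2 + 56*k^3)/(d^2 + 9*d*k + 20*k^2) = (d^2 - 9*d*k + 14*k^2)/(d + 5*k)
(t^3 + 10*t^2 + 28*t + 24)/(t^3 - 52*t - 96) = (t + 2)/(t - 8)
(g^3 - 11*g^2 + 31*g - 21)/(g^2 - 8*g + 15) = (g^2 - 8*g + 7)/(g - 5)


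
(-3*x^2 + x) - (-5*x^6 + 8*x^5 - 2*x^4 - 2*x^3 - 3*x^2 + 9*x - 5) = 5*x^6 - 8*x^5 + 2*x^4 + 2*x^3 - 8*x + 5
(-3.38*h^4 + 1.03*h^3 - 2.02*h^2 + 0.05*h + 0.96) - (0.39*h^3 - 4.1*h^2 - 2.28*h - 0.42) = -3.38*h^4 + 0.64*h^3 + 2.08*h^2 + 2.33*h + 1.38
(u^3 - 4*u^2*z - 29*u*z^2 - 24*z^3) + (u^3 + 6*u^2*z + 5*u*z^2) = 2*u^3 + 2*u^2*z - 24*u*z^2 - 24*z^3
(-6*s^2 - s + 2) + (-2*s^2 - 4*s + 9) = -8*s^2 - 5*s + 11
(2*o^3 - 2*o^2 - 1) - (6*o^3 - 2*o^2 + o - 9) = -4*o^3 - o + 8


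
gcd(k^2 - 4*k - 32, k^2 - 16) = k + 4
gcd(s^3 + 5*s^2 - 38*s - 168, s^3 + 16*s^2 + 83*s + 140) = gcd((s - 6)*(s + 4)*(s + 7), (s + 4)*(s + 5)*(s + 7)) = s^2 + 11*s + 28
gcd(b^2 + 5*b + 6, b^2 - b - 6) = b + 2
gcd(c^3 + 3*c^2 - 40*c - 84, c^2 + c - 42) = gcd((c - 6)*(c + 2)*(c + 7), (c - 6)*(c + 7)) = c^2 + c - 42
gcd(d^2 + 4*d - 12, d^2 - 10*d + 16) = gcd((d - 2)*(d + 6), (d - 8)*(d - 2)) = d - 2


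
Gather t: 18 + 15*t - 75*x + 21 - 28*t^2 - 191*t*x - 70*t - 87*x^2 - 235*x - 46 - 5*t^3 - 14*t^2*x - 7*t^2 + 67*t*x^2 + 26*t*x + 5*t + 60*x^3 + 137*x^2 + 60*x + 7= -5*t^3 + t^2*(-14*x - 35) + t*(67*x^2 - 165*x - 50) + 60*x^3 + 50*x^2 - 250*x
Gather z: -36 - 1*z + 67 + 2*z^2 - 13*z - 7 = 2*z^2 - 14*z + 24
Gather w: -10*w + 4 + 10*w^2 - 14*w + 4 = 10*w^2 - 24*w + 8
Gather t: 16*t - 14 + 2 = 16*t - 12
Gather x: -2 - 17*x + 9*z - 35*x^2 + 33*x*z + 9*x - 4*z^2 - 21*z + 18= -35*x^2 + x*(33*z - 8) - 4*z^2 - 12*z + 16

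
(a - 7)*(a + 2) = a^2 - 5*a - 14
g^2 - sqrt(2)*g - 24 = (g - 4*sqrt(2))*(g + 3*sqrt(2))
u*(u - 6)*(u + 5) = u^3 - u^2 - 30*u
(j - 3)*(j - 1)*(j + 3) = j^3 - j^2 - 9*j + 9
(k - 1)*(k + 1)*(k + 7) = k^3 + 7*k^2 - k - 7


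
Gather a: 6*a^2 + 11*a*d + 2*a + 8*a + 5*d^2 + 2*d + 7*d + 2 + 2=6*a^2 + a*(11*d + 10) + 5*d^2 + 9*d + 4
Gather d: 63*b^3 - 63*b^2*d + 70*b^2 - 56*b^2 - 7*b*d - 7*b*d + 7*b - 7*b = 63*b^3 + 14*b^2 + d*(-63*b^2 - 14*b)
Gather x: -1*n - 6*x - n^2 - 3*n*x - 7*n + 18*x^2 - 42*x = -n^2 - 8*n + 18*x^2 + x*(-3*n - 48)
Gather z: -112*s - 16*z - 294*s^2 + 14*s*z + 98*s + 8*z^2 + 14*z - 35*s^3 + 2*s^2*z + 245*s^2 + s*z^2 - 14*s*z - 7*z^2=-35*s^3 - 49*s^2 - 14*s + z^2*(s + 1) + z*(2*s^2 - 2)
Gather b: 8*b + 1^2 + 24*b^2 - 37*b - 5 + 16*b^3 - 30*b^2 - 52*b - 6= 16*b^3 - 6*b^2 - 81*b - 10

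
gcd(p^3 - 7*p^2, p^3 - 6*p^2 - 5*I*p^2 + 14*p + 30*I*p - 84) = 1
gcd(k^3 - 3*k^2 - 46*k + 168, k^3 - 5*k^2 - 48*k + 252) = k^2 + k - 42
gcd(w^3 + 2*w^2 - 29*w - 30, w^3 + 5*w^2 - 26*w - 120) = w^2 + w - 30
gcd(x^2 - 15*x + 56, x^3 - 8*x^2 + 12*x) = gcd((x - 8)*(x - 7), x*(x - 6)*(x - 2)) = 1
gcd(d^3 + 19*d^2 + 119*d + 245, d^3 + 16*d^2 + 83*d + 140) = d^2 + 12*d + 35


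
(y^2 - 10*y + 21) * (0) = 0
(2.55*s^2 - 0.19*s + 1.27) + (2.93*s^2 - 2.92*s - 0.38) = 5.48*s^2 - 3.11*s + 0.89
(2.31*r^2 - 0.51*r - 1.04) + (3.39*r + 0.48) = 2.31*r^2 + 2.88*r - 0.56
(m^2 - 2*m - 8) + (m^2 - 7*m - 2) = 2*m^2 - 9*m - 10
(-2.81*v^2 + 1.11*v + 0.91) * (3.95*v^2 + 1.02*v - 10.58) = -11.0995*v^4 + 1.5183*v^3 + 34.4565*v^2 - 10.8156*v - 9.6278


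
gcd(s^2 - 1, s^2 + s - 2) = s - 1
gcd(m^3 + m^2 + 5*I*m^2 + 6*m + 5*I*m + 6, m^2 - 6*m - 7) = m + 1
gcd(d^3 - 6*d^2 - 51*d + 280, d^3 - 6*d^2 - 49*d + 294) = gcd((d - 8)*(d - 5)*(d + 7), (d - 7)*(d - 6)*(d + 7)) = d + 7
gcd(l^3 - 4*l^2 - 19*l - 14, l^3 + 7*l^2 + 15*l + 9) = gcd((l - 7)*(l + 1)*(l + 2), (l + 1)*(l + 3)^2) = l + 1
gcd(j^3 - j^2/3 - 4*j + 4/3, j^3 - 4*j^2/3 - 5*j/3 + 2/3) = j^2 - 7*j/3 + 2/3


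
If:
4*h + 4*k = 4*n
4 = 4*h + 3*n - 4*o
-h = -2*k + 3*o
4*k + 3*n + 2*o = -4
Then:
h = 52/103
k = -64/103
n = -12/103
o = -60/103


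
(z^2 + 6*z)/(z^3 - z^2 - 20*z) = (z + 6)/(z^2 - z - 20)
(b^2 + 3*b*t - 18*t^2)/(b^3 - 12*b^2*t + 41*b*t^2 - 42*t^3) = (b + 6*t)/(b^2 - 9*b*t + 14*t^2)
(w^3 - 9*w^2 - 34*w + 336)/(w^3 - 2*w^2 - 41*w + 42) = (w - 8)/(w - 1)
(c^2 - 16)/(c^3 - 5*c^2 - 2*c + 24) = (c + 4)/(c^2 - c - 6)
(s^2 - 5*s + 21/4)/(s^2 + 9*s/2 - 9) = (s - 7/2)/(s + 6)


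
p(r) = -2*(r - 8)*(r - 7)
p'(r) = 30 - 4*r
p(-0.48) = -126.86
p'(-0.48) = 31.92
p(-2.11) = -184.20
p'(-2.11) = 38.44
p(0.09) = -109.32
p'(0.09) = 29.64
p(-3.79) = -254.43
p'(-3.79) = 45.16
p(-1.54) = -162.94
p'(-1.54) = 36.16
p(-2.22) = -188.46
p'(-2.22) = 38.88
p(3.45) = -32.30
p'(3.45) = 16.20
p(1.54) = -70.54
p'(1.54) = 23.84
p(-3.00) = -220.00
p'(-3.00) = 42.00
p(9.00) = -4.00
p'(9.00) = -6.00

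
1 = 1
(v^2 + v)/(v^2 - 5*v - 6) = v/(v - 6)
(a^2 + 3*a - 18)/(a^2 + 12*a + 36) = (a - 3)/(a + 6)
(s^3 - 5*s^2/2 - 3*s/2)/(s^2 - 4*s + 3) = s*(2*s + 1)/(2*(s - 1))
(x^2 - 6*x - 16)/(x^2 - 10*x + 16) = (x + 2)/(x - 2)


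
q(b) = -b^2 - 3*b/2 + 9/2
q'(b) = -2*b - 3/2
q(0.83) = 2.57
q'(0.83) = -3.16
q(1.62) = -0.55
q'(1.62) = -4.74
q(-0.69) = 5.06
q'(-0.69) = -0.12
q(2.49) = -5.44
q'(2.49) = -6.48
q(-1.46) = 4.56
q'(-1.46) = 1.42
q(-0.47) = 4.98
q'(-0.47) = -0.56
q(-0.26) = 4.82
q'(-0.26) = -0.98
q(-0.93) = 5.03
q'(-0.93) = 0.36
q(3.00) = -9.00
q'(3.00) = -7.50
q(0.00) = 4.50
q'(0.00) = -1.50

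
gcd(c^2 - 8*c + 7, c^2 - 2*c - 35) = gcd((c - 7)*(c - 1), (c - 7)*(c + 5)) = c - 7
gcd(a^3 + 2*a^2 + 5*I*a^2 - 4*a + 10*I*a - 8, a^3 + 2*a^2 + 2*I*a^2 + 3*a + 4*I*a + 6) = a + 2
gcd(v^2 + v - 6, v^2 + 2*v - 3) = v + 3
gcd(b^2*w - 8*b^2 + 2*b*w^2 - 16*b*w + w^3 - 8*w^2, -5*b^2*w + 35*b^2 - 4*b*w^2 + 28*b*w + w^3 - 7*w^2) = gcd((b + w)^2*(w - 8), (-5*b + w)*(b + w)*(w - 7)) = b + w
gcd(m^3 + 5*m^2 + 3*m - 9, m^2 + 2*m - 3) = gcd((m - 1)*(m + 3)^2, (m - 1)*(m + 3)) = m^2 + 2*m - 3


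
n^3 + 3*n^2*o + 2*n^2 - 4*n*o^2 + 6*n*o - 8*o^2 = (n + 2)*(n - o)*(n + 4*o)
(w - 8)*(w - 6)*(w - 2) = w^3 - 16*w^2 + 76*w - 96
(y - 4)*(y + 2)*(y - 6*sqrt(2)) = y^3 - 6*sqrt(2)*y^2 - 2*y^2 - 8*y + 12*sqrt(2)*y + 48*sqrt(2)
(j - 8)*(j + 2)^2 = j^3 - 4*j^2 - 28*j - 32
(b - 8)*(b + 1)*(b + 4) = b^3 - 3*b^2 - 36*b - 32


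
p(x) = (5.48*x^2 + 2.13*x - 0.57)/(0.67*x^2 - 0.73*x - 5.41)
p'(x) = (0.73 - 1.34*x)*(5.48*x^2 + 2.13*x - 0.57)/(0.67*x^2 - 0.73*x - 5.41)^2 + (10.96*x + 2.13)/(0.67*x^2 - 0.73*x - 5.41) = (-5.4275*x^2 - 58.5298*x - 11.9394)/(0.4489*x^4 - 0.9782*x^3 - 6.7165*x^2 + 7.8986*x + 29.2681)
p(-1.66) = -4.67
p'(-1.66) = 12.70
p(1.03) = -1.36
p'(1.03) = -2.62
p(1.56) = -3.27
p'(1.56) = -4.81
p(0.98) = -1.24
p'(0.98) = -2.48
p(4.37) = 27.03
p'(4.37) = -21.10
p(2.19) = -8.00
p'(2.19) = -11.53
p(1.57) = -3.32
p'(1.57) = -4.87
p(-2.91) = 16.60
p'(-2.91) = 19.72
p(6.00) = 14.62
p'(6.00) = -2.72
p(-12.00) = 7.64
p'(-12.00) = -0.01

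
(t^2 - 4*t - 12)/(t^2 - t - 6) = (t - 6)/(t - 3)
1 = 1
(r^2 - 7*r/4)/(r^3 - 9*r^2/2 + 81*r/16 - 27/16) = 4*r*(4*r - 7)/(16*r^3 - 72*r^2 + 81*r - 27)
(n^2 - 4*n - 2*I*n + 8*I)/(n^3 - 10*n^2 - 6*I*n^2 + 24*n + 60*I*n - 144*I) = (n - 2*I)/(n^2 - 6*n*(1 + I) + 36*I)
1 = 1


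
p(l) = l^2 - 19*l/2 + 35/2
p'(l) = 2*l - 19/2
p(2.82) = -1.34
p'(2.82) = -3.86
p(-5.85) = 107.30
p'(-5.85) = -21.20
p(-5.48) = 99.59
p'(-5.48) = -20.46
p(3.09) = -2.31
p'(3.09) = -3.32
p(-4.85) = 87.10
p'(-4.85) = -19.20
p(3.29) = -2.93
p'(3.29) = -2.92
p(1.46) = 5.76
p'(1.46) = -6.58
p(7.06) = 0.27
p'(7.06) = 4.62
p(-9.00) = 184.00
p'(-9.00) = -27.50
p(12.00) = 47.50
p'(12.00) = 14.50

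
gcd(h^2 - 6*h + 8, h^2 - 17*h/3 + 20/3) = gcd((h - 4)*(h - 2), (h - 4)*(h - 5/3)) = h - 4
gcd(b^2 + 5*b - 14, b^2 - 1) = 1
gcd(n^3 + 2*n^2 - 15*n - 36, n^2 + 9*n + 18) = n + 3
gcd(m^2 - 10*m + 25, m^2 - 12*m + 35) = m - 5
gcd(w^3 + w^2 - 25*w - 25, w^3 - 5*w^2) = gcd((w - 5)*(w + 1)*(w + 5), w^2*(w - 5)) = w - 5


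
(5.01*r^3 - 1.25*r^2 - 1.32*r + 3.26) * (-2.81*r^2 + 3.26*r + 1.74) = -14.0781*r^5 + 19.8451*r^4 + 8.3516*r^3 - 15.6388*r^2 + 8.3308*r + 5.6724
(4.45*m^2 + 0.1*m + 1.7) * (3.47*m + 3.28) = 15.4415*m^3 + 14.943*m^2 + 6.227*m + 5.576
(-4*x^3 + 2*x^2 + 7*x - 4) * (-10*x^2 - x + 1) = 40*x^5 - 16*x^4 - 76*x^3 + 35*x^2 + 11*x - 4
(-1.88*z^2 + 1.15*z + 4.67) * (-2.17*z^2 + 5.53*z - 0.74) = 4.0796*z^4 - 12.8919*z^3 - 2.3832*z^2 + 24.9741*z - 3.4558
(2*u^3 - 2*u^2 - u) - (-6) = 2*u^3 - 2*u^2 - u + 6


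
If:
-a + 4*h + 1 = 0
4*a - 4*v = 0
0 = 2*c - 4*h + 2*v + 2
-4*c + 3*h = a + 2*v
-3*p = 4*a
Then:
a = 21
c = -12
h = 5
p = -28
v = 21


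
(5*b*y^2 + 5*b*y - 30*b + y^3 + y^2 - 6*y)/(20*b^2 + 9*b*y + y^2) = (y^2 + y - 6)/(4*b + y)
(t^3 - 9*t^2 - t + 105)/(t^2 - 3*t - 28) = (t^2 - 2*t - 15)/(t + 4)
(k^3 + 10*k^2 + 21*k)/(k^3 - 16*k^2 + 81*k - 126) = k*(k^2 + 10*k + 21)/(k^3 - 16*k^2 + 81*k - 126)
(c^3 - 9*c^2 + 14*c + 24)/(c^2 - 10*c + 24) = c + 1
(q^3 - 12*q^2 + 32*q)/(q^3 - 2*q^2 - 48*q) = (q - 4)/(q + 6)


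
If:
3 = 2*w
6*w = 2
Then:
No Solution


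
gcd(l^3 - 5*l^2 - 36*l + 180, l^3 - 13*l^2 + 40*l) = l - 5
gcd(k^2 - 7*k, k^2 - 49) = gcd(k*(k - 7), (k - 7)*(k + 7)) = k - 7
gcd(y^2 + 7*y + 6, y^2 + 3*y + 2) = y + 1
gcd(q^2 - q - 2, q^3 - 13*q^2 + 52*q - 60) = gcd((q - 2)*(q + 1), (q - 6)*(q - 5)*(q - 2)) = q - 2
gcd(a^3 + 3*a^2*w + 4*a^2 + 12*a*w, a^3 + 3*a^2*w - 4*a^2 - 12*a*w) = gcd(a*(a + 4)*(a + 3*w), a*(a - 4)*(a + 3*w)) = a^2 + 3*a*w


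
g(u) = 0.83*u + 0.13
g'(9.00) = 0.83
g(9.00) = 7.60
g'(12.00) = 0.83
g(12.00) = 10.09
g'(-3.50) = 0.83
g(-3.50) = -2.78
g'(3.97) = 0.83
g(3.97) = 3.43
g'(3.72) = 0.83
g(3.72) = 3.22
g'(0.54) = 0.83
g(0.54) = 0.58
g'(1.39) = 0.83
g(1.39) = 1.28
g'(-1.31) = 0.83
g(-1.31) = -0.96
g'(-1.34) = 0.83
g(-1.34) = -0.98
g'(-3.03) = 0.83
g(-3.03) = -2.38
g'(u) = 0.830000000000000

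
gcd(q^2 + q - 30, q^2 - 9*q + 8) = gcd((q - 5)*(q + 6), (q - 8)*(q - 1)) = 1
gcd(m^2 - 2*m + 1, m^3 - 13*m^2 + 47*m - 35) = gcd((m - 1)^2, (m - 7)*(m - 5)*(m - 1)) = m - 1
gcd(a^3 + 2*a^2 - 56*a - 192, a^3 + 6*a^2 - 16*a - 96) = a^2 + 10*a + 24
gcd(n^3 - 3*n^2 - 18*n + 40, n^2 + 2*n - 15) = 1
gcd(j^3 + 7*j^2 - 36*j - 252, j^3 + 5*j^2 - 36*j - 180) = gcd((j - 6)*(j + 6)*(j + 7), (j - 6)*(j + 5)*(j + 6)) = j^2 - 36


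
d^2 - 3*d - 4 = (d - 4)*(d + 1)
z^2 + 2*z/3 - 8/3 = (z - 4/3)*(z + 2)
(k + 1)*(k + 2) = k^2 + 3*k + 2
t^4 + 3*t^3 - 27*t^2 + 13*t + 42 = (t - 3)*(t - 2)*(t + 1)*(t + 7)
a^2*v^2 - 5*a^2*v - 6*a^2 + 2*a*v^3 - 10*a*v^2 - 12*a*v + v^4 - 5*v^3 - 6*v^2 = (a + v)^2*(v - 6)*(v + 1)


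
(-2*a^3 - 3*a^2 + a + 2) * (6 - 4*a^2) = 8*a^5 + 12*a^4 - 16*a^3 - 26*a^2 + 6*a + 12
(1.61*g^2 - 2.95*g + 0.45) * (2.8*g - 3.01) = 4.508*g^3 - 13.1061*g^2 + 10.1395*g - 1.3545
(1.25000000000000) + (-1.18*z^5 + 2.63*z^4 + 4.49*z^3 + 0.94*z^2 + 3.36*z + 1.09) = -1.18*z^5 + 2.63*z^4 + 4.49*z^3 + 0.94*z^2 + 3.36*z + 2.34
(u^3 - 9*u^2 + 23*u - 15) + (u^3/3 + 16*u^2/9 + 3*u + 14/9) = 4*u^3/3 - 65*u^2/9 + 26*u - 121/9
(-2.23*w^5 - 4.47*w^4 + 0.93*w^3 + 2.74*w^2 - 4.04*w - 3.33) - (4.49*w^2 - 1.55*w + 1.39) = -2.23*w^5 - 4.47*w^4 + 0.93*w^3 - 1.75*w^2 - 2.49*w - 4.72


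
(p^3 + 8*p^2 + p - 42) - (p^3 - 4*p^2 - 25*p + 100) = 12*p^2 + 26*p - 142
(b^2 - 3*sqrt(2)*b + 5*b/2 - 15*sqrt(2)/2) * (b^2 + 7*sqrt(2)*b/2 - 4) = b^4 + sqrt(2)*b^3/2 + 5*b^3/2 - 25*b^2 + 5*sqrt(2)*b^2/4 - 125*b/2 + 12*sqrt(2)*b + 30*sqrt(2)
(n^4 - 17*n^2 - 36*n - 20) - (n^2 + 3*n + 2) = n^4 - 18*n^2 - 39*n - 22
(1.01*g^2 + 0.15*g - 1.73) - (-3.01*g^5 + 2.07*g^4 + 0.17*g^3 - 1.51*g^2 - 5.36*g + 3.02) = 3.01*g^5 - 2.07*g^4 - 0.17*g^3 + 2.52*g^2 + 5.51*g - 4.75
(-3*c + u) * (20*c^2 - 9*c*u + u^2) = -60*c^3 + 47*c^2*u - 12*c*u^2 + u^3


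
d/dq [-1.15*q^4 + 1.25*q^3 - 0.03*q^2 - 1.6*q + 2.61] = -4.6*q^3 + 3.75*q^2 - 0.06*q - 1.6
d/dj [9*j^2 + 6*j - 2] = 18*j + 6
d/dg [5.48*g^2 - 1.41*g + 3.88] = 10.96*g - 1.41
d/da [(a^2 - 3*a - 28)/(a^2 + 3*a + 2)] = 6*(a^2 + 10*a + 13)/(a^4 + 6*a^3 + 13*a^2 + 12*a + 4)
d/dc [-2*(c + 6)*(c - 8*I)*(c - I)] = -6*c^2 + c*(-24 + 36*I) + 16 + 108*I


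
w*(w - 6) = w^2 - 6*w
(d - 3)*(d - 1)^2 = d^3 - 5*d^2 + 7*d - 3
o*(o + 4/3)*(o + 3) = o^3 + 13*o^2/3 + 4*o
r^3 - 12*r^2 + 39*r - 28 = (r - 7)*(r - 4)*(r - 1)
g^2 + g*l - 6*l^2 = (g - 2*l)*(g + 3*l)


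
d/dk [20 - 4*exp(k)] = -4*exp(k)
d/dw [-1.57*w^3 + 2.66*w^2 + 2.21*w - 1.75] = -4.71*w^2 + 5.32*w + 2.21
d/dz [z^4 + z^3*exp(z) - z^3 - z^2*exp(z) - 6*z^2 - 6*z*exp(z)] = z^3*exp(z) + 4*z^3 + 2*z^2*exp(z) - 3*z^2 - 8*z*exp(z) - 12*z - 6*exp(z)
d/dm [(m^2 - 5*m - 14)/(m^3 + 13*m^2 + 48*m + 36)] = (-m^3 + 16*m^2 + 59*m + 82)/(m^5 + 20*m^4 + 145*m^3 + 450*m^2 + 540*m + 216)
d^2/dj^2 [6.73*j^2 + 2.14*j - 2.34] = 13.4600000000000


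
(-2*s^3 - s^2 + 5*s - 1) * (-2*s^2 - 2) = 4*s^5 + 2*s^4 - 6*s^3 + 4*s^2 - 10*s + 2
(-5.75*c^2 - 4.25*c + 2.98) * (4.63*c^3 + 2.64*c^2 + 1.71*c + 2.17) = -26.6225*c^5 - 34.8575*c^4 - 7.2551*c^3 - 11.8778*c^2 - 4.1267*c + 6.4666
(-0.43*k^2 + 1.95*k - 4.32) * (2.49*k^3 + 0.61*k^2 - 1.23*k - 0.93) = -1.0707*k^5 + 4.5932*k^4 - 9.0384*k^3 - 4.6338*k^2 + 3.5001*k + 4.0176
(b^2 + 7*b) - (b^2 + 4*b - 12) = 3*b + 12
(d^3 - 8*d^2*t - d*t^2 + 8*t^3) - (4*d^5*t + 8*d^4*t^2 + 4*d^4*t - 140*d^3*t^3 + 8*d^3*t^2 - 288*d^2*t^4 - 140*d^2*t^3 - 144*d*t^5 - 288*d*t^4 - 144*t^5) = -4*d^5*t - 8*d^4*t^2 - 4*d^4*t + 140*d^3*t^3 - 8*d^3*t^2 + d^3 + 288*d^2*t^4 + 140*d^2*t^3 - 8*d^2*t + 144*d*t^5 + 288*d*t^4 - d*t^2 + 144*t^5 + 8*t^3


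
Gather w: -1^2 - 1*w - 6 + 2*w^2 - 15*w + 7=2*w^2 - 16*w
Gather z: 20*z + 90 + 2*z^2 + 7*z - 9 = 2*z^2 + 27*z + 81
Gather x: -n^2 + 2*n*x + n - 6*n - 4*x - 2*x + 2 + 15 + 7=-n^2 - 5*n + x*(2*n - 6) + 24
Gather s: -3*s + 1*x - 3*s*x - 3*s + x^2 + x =s*(-3*x - 6) + x^2 + 2*x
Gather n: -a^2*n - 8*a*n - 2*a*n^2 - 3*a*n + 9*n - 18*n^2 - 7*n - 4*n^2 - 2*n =n^2*(-2*a - 22) + n*(-a^2 - 11*a)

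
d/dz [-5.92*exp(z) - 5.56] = -5.92*exp(z)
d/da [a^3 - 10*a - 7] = 3*a^2 - 10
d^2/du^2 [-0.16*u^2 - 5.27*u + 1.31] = -0.320000000000000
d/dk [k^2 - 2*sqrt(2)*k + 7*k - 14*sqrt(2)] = 2*k - 2*sqrt(2) + 7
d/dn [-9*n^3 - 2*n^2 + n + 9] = -27*n^2 - 4*n + 1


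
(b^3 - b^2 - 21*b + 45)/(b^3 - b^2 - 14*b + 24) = (b^2 + 2*b - 15)/(b^2 + 2*b - 8)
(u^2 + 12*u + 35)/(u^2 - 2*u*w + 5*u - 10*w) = (u + 7)/(u - 2*w)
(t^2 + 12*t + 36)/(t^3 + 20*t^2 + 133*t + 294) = (t + 6)/(t^2 + 14*t + 49)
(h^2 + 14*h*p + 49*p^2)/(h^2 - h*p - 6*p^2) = (-h^2 - 14*h*p - 49*p^2)/(-h^2 + h*p + 6*p^2)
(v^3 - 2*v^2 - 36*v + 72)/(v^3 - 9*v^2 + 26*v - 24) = (v^2 - 36)/(v^2 - 7*v + 12)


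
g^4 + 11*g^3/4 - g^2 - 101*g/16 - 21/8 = (g - 3/2)*(g + 1/2)*(g + 7/4)*(g + 2)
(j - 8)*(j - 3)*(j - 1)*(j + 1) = j^4 - 11*j^3 + 23*j^2 + 11*j - 24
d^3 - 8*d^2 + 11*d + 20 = (d - 5)*(d - 4)*(d + 1)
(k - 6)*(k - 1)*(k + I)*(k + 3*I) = k^4 - 7*k^3 + 4*I*k^3 + 3*k^2 - 28*I*k^2 + 21*k + 24*I*k - 18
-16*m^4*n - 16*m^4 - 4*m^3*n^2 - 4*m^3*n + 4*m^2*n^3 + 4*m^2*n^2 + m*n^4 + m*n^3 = (-2*m + n)*(2*m + n)*(4*m + n)*(m*n + m)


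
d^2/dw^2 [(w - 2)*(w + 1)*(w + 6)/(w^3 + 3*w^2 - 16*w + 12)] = 4/(w^3 - 3*w^2 + 3*w - 1)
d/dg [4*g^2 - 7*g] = 8*g - 7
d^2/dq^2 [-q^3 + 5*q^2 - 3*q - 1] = 10 - 6*q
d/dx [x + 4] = 1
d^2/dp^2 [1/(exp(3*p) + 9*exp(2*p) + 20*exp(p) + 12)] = (2*(3*exp(2*p) + 18*exp(p) + 20)^2*exp(p) - (9*exp(2*p) + 36*exp(p) + 20)*(exp(3*p) + 9*exp(2*p) + 20*exp(p) + 12))*exp(p)/(exp(3*p) + 9*exp(2*p) + 20*exp(p) + 12)^3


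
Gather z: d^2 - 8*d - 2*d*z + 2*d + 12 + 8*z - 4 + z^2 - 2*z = d^2 - 6*d + z^2 + z*(6 - 2*d) + 8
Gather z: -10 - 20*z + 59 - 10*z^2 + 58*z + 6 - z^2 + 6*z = -11*z^2 + 44*z + 55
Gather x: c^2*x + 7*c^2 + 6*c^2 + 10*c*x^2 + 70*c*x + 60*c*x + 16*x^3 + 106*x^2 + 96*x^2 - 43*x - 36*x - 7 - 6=13*c^2 + 16*x^3 + x^2*(10*c + 202) + x*(c^2 + 130*c - 79) - 13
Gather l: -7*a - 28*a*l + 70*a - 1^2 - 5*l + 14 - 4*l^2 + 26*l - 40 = 63*a - 4*l^2 + l*(21 - 28*a) - 27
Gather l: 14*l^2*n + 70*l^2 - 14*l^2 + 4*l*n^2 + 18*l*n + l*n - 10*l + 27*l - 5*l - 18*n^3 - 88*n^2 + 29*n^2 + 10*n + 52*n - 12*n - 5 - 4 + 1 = l^2*(14*n + 56) + l*(4*n^2 + 19*n + 12) - 18*n^3 - 59*n^2 + 50*n - 8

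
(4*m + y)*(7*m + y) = 28*m^2 + 11*m*y + y^2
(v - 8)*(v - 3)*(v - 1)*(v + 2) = v^4 - 10*v^3 + 11*v^2 + 46*v - 48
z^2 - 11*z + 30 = (z - 6)*(z - 5)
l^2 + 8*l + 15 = (l + 3)*(l + 5)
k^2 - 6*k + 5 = (k - 5)*(k - 1)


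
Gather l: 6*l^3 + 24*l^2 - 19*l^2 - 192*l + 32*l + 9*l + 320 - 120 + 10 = 6*l^3 + 5*l^2 - 151*l + 210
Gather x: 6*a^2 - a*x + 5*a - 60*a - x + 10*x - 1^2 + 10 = 6*a^2 - 55*a + x*(9 - a) + 9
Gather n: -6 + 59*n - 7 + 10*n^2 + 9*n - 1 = 10*n^2 + 68*n - 14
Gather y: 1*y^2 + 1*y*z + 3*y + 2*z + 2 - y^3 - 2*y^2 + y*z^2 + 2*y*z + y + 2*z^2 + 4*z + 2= -y^3 - y^2 + y*(z^2 + 3*z + 4) + 2*z^2 + 6*z + 4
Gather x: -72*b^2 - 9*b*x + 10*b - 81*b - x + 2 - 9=-72*b^2 - 71*b + x*(-9*b - 1) - 7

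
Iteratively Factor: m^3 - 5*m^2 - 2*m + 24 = (m - 4)*(m^2 - m - 6) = (m - 4)*(m - 3)*(m + 2)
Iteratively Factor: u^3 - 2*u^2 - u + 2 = (u - 1)*(u^2 - u - 2) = (u - 2)*(u - 1)*(u + 1)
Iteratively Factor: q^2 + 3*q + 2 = (q + 2)*(q + 1)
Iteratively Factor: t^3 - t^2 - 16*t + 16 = (t - 1)*(t^2 - 16) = (t - 4)*(t - 1)*(t + 4)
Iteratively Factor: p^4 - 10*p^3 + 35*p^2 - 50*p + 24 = (p - 2)*(p^3 - 8*p^2 + 19*p - 12) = (p - 2)*(p - 1)*(p^2 - 7*p + 12) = (p - 3)*(p - 2)*(p - 1)*(p - 4)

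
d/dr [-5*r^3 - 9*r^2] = 3*r*(-5*r - 6)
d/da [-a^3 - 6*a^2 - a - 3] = -3*a^2 - 12*a - 1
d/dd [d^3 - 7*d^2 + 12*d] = 3*d^2 - 14*d + 12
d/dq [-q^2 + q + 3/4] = 1 - 2*q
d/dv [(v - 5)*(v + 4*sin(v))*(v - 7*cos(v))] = (v - 5)*(v + 4*sin(v))*(7*sin(v) + 1) + (v - 5)*(v - 7*cos(v))*(4*cos(v) + 1) + (v + 4*sin(v))*(v - 7*cos(v))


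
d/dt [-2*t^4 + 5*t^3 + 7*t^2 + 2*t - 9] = -8*t^3 + 15*t^2 + 14*t + 2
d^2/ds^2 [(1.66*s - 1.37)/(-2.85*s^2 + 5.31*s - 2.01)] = (-(1.66*s - 1.37)*(5.7*s - 5.31)*(11.4*s - 10.62) + (28.386*s - 25.4382)*(2.85*s^2 - 5.31*s + 2.01))/(2.85*s^2 - 5.31*s + 2.01)^3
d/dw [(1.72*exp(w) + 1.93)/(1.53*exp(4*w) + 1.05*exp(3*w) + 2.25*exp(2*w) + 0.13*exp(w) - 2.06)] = (-(1.72*exp(w) + 1.93)*(6.12*exp(3*w) + 3.15*exp(2*w) + 4.5*exp(w) + 0.13) + 2.6316*exp(4*w) + 1.806*exp(3*w) + 3.87*exp(2*w) + 0.2236*exp(w) - 3.5432)*exp(w)/(1.53*exp(4*w) + 1.05*exp(3*w) + 2.25*exp(2*w) + 0.13*exp(w) - 2.06)^2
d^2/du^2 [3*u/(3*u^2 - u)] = 54/(27*u^3 - 27*u^2 + 9*u - 1)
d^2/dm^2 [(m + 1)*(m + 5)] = 2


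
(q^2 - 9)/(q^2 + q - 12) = (q + 3)/(q + 4)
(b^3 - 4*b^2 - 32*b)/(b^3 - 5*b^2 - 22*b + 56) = b*(b - 8)/(b^2 - 9*b + 14)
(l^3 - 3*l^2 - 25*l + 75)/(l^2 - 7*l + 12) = (l^2 - 25)/(l - 4)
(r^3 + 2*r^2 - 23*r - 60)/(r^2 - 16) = (r^2 - 2*r - 15)/(r - 4)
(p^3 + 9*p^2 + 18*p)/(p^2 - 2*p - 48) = p*(p + 3)/(p - 8)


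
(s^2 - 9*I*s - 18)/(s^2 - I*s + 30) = (s - 3*I)/(s + 5*I)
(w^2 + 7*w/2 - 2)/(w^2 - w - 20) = (w - 1/2)/(w - 5)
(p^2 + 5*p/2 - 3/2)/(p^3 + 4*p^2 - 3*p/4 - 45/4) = 2*(2*p - 1)/(4*p^2 + 4*p - 15)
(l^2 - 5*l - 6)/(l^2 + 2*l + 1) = (l - 6)/(l + 1)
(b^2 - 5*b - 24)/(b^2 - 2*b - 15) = (b - 8)/(b - 5)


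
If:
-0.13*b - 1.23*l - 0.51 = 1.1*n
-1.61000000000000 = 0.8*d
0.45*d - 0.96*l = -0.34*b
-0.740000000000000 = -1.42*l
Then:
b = 4.14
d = -2.01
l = 0.52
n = -1.54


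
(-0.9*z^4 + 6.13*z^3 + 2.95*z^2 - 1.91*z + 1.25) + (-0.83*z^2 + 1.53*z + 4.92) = -0.9*z^4 + 6.13*z^3 + 2.12*z^2 - 0.38*z + 6.17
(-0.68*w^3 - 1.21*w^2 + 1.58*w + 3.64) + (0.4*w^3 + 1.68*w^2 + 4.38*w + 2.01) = -0.28*w^3 + 0.47*w^2 + 5.96*w + 5.65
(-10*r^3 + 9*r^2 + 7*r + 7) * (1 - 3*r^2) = 30*r^5 - 27*r^4 - 31*r^3 - 12*r^2 + 7*r + 7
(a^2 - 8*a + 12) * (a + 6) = a^3 - 2*a^2 - 36*a + 72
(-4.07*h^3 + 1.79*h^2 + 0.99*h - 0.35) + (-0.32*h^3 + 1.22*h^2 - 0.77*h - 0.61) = -4.39*h^3 + 3.01*h^2 + 0.22*h - 0.96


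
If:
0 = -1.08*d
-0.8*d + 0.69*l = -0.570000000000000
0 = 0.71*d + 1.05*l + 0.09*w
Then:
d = 0.00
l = -0.83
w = 9.64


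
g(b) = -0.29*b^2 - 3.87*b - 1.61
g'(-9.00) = 1.35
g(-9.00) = 9.73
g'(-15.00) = 4.83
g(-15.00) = -8.81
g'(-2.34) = -2.51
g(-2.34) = 5.86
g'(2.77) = -5.48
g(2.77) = -14.56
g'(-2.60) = -2.36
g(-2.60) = 6.49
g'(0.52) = -4.17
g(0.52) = -3.70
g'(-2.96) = -2.15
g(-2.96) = 7.30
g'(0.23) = -4.00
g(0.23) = -2.52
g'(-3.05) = -2.10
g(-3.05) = 7.50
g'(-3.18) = -2.03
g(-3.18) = 7.76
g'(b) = -0.58*b - 3.87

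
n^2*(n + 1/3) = n^3 + n^2/3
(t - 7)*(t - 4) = t^2 - 11*t + 28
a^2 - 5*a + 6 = (a - 3)*(a - 2)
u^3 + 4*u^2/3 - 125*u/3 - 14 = (u - 6)*(u + 1/3)*(u + 7)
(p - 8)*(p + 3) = p^2 - 5*p - 24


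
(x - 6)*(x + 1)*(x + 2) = x^3 - 3*x^2 - 16*x - 12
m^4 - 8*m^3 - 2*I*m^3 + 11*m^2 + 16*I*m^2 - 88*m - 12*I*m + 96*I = (m - 8)*(m - 4*I)*(m - I)*(m + 3*I)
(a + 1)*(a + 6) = a^2 + 7*a + 6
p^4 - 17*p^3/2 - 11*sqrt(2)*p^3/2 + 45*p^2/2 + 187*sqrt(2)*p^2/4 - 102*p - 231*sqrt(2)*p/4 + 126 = (p - 7)*(p - 3/2)*(p - 4*sqrt(2))*(p - 3*sqrt(2)/2)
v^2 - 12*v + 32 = (v - 8)*(v - 4)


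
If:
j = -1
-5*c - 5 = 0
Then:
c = -1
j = -1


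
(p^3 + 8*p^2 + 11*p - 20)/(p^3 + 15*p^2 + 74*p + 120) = (p - 1)/(p + 6)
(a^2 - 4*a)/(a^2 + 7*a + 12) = a*(a - 4)/(a^2 + 7*a + 12)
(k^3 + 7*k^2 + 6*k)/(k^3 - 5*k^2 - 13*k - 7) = k*(k + 6)/(k^2 - 6*k - 7)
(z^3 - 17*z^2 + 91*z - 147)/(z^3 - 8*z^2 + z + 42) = (z - 7)/(z + 2)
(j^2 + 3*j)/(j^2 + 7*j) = (j + 3)/(j + 7)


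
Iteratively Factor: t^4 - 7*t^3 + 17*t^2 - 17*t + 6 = (t - 1)*(t^3 - 6*t^2 + 11*t - 6) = (t - 2)*(t - 1)*(t^2 - 4*t + 3) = (t - 2)*(t - 1)^2*(t - 3)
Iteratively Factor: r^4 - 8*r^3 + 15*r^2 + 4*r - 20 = (r - 2)*(r^3 - 6*r^2 + 3*r + 10) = (r - 5)*(r - 2)*(r^2 - r - 2) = (r - 5)*(r - 2)^2*(r + 1)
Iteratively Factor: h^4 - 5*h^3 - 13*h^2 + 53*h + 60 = (h - 4)*(h^3 - h^2 - 17*h - 15) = (h - 5)*(h - 4)*(h^2 + 4*h + 3) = (h - 5)*(h - 4)*(h + 3)*(h + 1)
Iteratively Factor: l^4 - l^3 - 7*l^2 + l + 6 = (l - 3)*(l^3 + 2*l^2 - l - 2) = (l - 3)*(l + 2)*(l^2 - 1) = (l - 3)*(l - 1)*(l + 2)*(l + 1)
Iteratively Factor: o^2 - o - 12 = (o - 4)*(o + 3)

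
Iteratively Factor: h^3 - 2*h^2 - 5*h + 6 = (h - 3)*(h^2 + h - 2) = (h - 3)*(h + 2)*(h - 1)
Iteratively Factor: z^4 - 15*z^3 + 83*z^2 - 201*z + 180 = (z - 3)*(z^3 - 12*z^2 + 47*z - 60) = (z - 4)*(z - 3)*(z^2 - 8*z + 15) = (z - 4)*(z - 3)^2*(z - 5)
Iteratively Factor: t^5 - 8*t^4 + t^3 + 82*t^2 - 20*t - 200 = (t + 2)*(t^4 - 10*t^3 + 21*t^2 + 40*t - 100) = (t + 2)^2*(t^3 - 12*t^2 + 45*t - 50) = (t - 5)*(t + 2)^2*(t^2 - 7*t + 10) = (t - 5)*(t - 2)*(t + 2)^2*(t - 5)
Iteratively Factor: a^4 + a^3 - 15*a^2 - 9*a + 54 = (a + 3)*(a^3 - 2*a^2 - 9*a + 18) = (a + 3)^2*(a^2 - 5*a + 6) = (a - 2)*(a + 3)^2*(a - 3)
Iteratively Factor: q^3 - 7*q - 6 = (q + 2)*(q^2 - 2*q - 3) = (q - 3)*(q + 2)*(q + 1)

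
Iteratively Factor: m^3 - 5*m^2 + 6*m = (m)*(m^2 - 5*m + 6) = m*(m - 3)*(m - 2)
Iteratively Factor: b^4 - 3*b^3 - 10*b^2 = (b + 2)*(b^3 - 5*b^2) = b*(b + 2)*(b^2 - 5*b) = b^2*(b + 2)*(b - 5)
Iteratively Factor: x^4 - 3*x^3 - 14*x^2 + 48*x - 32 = (x - 4)*(x^3 + x^2 - 10*x + 8) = (x - 4)*(x + 4)*(x^2 - 3*x + 2) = (x - 4)*(x - 1)*(x + 4)*(x - 2)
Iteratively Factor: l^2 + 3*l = (l)*(l + 3)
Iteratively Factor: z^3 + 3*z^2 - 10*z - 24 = (z + 4)*(z^2 - z - 6) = (z + 2)*(z + 4)*(z - 3)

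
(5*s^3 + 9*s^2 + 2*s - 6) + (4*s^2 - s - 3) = 5*s^3 + 13*s^2 + s - 9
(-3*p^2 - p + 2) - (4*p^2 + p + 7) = -7*p^2 - 2*p - 5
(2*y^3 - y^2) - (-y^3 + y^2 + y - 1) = 3*y^3 - 2*y^2 - y + 1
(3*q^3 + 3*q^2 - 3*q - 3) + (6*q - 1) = 3*q^3 + 3*q^2 + 3*q - 4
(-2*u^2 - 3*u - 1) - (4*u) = -2*u^2 - 7*u - 1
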